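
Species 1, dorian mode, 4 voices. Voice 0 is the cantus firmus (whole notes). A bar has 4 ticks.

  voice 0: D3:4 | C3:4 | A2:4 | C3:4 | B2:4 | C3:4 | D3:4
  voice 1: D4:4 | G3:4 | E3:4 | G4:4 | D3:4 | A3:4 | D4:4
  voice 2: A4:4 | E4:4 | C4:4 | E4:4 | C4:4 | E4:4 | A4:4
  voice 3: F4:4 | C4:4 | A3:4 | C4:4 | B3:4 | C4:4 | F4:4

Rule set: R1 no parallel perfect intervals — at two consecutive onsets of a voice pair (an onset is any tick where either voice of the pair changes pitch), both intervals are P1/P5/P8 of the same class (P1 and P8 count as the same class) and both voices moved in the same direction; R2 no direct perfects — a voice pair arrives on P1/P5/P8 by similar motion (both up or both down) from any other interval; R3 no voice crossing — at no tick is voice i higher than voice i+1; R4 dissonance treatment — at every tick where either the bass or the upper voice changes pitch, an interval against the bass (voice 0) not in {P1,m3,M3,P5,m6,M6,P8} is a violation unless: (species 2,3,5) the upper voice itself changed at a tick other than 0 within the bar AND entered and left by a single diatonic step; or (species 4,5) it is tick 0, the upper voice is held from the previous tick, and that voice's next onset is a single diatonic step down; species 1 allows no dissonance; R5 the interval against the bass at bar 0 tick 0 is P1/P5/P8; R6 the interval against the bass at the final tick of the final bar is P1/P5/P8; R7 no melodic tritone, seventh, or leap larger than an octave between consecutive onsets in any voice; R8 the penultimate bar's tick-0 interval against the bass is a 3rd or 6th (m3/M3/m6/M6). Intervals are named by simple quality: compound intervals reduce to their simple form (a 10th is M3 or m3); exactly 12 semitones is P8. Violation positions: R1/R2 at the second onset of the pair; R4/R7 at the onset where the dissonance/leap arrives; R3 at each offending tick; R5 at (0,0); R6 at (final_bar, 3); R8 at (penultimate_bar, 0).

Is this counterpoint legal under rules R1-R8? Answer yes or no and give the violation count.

No (51 violations)

bar 0: v0=D3 v1=D4 v2=A4 v3=F4 (m3)
bar 1: v0=C3 v1=G3 v2=E4 v3=C4 (P8)
bar 2: v0=A2 v1=E3 v2=C4 v3=A3 (P8)
bar 3: v0=C3 v1=G4 v2=E4 v3=C4 (P8)
bar 4: v0=B2 v1=D3 v2=C4 v3=B3 (P8)
bar 5: v0=C3 v1=A3 v2=E4 v3=C4 (P8)
bar 6: v0=D3 v1=D4 v2=A4 v3=F4 (m3)
  R3 @ bar0.0: A4 above F4
  R5 @ bar0.0: opens on m3
  R3 @ bar0.1: A4 above F4
  R3 @ bar0.2: A4 above F4
  R3 @ bar0.3: A4 above F4
  R2 @ bar1.0: D3/D4 P8 -> C3/G3 P5 similar
  R2 @ bar1.0: D3/F4 m3 -> C3/C4 P8 similar
  R3 @ bar1.0: E4 above C4
  R3 @ bar1.1: E4 above C4
  R3 @ bar1.2: E4 above C4
  R3 @ bar1.3: E4 above C4
  R1 @ bar2.0: C3/G3 P5 -> A2/E3 P5 similar
  R1 @ bar2.0: C3/C4 P8 -> A2/A3 P8 similar
  R3 @ bar2.0: C4 above A3
  R3 @ bar2.1: C4 above A3
  R3 @ bar2.2: C4 above A3
  R3 @ bar2.3: C4 above A3
  R1 @ bar3.0: A2/E3 P5 -> C3/G4 P5 similar
  R1 @ bar3.0: A2/A3 P8 -> C3/C4 P8 similar
  R2 @ bar3.0: E3/A3 P4 -> G4/C4 P5 similar
  R3 @ bar3.0: G4 above E4
  R3 @ bar3.0: E4 above C4
  R7 @ bar3.0: E3->G4 leap 15st
  R3 @ bar3.1: G4 above E4
  R3 @ bar3.1: E4 above C4
  R3 @ bar3.2: G4 above E4
  R3 @ bar3.2: E4 above C4
  R3 @ bar3.3: G4 above E4
  R3 @ bar3.3: E4 above C4
  R1 @ bar4.0: C3/C4 P8 -> B2/B3 P8 similar
  R3 @ bar4.0: C4 above B3
  R4 @ bar4.0: B2/C4 m2 untreated
  R7 @ bar4.0: G4->D3 leap 17st
  R3 @ bar4.1: C4 above B3
  R3 @ bar4.2: C4 above B3
  R3 @ bar4.3: C4 above B3
  R1 @ bar5.0: B2/B3 P8 -> C3/C4 P8 similar
  R2 @ bar5.0: D3/C4 m7 -> A3/E4 P5 similar
  R3 @ bar5.0: E4 above C4
  R8 @ bar5.0: penult P8 not 3rd/6th
  R3 @ bar5.1: E4 above C4
  R3 @ bar5.2: E4 above C4
  R3 @ bar5.3: E4 above C4
  R1 @ bar6.0: A3/E4 P5 -> D4/A4 P5 similar
  R2 @ bar6.0: C3/A3 M6 -> D3/D4 P8 similar
  R2 @ bar6.0: C3/E4 M3 -> D3/A4 P5 similar
  R3 @ bar6.0: A4 above F4
  R3 @ bar6.1: A4 above F4
  R3 @ bar6.2: A4 above F4
  R3 @ bar6.3: A4 above F4
  R6 @ bar6.3: closes on m3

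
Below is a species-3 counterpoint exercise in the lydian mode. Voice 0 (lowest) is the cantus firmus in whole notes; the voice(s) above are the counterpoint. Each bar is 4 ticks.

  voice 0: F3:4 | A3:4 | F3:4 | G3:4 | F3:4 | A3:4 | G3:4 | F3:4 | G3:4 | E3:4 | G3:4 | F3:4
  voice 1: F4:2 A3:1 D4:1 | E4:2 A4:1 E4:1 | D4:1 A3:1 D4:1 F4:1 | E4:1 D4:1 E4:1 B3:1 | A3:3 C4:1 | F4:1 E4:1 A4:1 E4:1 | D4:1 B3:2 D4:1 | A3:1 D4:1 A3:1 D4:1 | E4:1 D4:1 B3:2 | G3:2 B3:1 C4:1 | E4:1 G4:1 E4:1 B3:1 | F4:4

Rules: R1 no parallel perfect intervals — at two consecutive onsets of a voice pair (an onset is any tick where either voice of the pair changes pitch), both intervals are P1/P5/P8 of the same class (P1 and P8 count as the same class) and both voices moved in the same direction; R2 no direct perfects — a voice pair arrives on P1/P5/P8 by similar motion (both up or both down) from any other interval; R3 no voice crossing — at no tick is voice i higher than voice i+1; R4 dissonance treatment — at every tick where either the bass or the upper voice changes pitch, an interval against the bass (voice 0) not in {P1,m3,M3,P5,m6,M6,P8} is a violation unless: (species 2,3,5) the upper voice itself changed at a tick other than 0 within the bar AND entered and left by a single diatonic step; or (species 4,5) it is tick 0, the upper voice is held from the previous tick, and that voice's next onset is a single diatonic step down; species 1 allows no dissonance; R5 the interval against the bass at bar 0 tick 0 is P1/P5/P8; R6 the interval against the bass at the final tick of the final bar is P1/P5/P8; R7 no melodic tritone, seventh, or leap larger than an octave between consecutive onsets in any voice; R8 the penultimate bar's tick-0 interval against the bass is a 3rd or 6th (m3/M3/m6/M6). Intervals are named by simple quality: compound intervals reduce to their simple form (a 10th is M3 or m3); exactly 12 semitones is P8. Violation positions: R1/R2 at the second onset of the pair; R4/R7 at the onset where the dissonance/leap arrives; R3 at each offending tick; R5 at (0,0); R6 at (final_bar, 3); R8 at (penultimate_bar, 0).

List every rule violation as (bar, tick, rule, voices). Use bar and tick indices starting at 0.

bar 0: v0=F3 v1=F4 downbeat P8
bar 1: v0=A3 v1=E4 downbeat P5
bar 2: v0=F3 v1=D4 downbeat M6
bar 3: v0=G3 v1=E4 downbeat M6
bar 4: v0=F3 v1=A3 downbeat M3
bar 5: v0=A3 v1=F4 downbeat m6
bar 6: v0=G3 v1=D4 downbeat P5
bar 7: v0=F3 v1=A3 downbeat M3
bar 8: v0=G3 v1=E4 downbeat M6
bar 9: v0=E3 v1=G3 downbeat m3
bar 10: v0=G3 v1=E4 downbeat M6
bar 11: v0=F3 v1=F4 downbeat P8
  -> R2 @ bar 1 tick 0 v(0, 1): F3/D4 M6 -> A3/E4 P5 similar
  -> R1 @ bar 6 tick 0 v(0, 1): A3/E4 P5 -> G3/D4 P5 similar
  -> R7 @ bar 11 tick 0 v(1,): B3->F4 leap 6st

(1, 0, R2, (0, 1))
(6, 0, R1, (0, 1))
(11, 0, R7, (1,))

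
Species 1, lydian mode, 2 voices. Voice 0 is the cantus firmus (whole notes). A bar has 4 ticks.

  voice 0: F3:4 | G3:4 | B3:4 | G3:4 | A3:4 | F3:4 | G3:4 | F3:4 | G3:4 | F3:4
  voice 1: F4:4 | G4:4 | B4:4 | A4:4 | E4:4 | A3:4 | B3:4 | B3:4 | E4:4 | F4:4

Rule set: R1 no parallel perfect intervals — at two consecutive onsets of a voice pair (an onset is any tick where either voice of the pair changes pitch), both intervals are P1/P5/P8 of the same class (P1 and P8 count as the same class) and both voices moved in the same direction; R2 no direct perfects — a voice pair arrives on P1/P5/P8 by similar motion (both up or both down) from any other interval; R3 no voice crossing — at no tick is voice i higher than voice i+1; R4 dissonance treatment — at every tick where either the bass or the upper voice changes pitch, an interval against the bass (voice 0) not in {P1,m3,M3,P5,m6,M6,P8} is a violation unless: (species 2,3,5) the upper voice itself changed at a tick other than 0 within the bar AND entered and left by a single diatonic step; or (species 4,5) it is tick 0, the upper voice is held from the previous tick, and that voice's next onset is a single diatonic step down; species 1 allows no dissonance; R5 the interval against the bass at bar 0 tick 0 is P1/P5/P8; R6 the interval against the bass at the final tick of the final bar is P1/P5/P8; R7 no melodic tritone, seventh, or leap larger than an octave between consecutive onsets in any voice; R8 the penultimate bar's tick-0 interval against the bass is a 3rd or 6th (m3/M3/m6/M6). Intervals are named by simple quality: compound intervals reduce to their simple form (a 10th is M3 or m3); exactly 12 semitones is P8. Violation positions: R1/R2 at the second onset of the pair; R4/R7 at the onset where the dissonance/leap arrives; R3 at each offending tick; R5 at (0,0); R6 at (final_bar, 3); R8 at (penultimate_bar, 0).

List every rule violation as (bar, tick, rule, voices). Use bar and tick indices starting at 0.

(1, 0, R1, (0, 1))
(2, 0, R1, (0, 1))
(3, 0, R4, (0, 1))
(7, 0, R4, (0, 1))

bar 0: v0=F3 v1=F4 downbeat P8
bar 1: v0=G3 v1=G4 downbeat P8
bar 2: v0=B3 v1=B4 downbeat P8
bar 3: v0=G3 v1=A4 downbeat M2
bar 4: v0=A3 v1=E4 downbeat P5
bar 5: v0=F3 v1=A3 downbeat M3
bar 6: v0=G3 v1=B3 downbeat M3
bar 7: v0=F3 v1=B3 downbeat TT
bar 8: v0=G3 v1=E4 downbeat M6
bar 9: v0=F3 v1=F4 downbeat P8
  -> R1 @ bar 1 tick 0 v(0, 1): F3/F4 P8 -> G3/G4 P8 similar
  -> R1 @ bar 2 tick 0 v(0, 1): G3/G4 P8 -> B3/B4 P8 similar
  -> R4 @ bar 3 tick 0 v(0, 1): G3/A4 M2 untreated
  -> R4 @ bar 7 tick 0 v(0, 1): F3/B3 TT untreated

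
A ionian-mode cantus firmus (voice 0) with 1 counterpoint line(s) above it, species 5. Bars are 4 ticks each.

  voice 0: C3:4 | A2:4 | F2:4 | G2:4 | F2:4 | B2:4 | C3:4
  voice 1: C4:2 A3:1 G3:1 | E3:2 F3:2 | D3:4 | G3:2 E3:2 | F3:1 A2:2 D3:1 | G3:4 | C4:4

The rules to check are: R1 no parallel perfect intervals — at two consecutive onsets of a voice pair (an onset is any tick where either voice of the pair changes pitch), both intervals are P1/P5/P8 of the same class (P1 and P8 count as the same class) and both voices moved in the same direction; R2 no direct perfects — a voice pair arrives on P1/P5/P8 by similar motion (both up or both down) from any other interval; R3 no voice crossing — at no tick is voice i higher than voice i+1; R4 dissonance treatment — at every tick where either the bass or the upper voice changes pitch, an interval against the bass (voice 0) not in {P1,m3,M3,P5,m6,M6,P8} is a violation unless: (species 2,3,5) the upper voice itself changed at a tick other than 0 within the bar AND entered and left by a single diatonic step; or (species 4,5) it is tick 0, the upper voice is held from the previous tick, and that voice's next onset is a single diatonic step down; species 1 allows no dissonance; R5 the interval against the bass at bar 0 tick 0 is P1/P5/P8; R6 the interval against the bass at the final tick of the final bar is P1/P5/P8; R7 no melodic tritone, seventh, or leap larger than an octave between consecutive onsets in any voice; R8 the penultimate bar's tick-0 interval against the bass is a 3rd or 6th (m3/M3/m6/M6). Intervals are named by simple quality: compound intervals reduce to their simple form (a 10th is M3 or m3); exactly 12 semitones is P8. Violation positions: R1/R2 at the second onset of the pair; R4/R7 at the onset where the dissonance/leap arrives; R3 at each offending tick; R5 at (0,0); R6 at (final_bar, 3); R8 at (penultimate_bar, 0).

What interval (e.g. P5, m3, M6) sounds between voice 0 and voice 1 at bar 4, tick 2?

voice 0=F2 voice 1=A2 -> M3

M3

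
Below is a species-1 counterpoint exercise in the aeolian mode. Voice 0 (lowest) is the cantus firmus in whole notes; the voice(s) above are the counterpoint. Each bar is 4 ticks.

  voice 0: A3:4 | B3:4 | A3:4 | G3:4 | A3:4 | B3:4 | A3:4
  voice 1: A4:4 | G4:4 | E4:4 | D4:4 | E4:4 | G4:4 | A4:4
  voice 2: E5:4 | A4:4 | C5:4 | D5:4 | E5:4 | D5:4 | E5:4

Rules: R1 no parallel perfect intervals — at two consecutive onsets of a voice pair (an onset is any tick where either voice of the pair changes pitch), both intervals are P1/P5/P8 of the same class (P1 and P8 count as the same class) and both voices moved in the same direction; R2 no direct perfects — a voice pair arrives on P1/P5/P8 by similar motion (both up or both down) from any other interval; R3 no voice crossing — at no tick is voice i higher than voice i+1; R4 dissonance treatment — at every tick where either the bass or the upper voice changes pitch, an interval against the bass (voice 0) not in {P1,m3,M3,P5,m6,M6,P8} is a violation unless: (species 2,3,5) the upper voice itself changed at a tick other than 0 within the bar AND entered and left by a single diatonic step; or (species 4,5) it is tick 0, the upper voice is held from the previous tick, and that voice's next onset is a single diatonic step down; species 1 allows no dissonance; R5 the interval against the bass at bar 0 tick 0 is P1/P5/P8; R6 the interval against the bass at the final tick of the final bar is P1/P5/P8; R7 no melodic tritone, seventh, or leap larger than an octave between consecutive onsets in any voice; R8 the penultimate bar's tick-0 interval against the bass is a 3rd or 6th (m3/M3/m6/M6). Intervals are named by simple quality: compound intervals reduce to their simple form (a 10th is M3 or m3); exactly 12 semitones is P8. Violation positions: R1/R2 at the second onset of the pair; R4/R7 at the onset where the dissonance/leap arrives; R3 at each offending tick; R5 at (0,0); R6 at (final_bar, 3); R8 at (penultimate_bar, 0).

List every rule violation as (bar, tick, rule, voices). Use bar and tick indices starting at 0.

(1, 0, R4, (0, 2))
(2, 0, R2, (0, 1))
(3, 0, R1, (0, 1))
(4, 0, R1, (0, 1))
(4, 0, R1, (0, 2))
(4, 0, R1, (1, 2))
(6, 0, R1, (1, 2))

bar 0: v0=A3 v1=A4 v2=E5 downbeat P5
bar 1: v0=B3 v1=G4 v2=A4 downbeat m7
bar 2: v0=A3 v1=E4 v2=C5 downbeat m3
bar 3: v0=G3 v1=D4 v2=D5 downbeat P5
bar 4: v0=A3 v1=E4 v2=E5 downbeat P5
bar 5: v0=B3 v1=G4 v2=D5 downbeat m3
bar 6: v0=A3 v1=A4 v2=E5 downbeat P5
  -> R4 @ bar 1 tick 0 v(0, 2): B3/A4 m7 untreated
  -> R2 @ bar 2 tick 0 v(0, 1): B3/G4 m6 -> A3/E4 P5 similar
  -> R1 @ bar 3 tick 0 v(0, 1): A3/E4 P5 -> G3/D4 P5 similar
  -> R1 @ bar 4 tick 0 v(0, 1): G3/D4 P5 -> A3/E4 P5 similar
  -> R1 @ bar 4 tick 0 v(0, 2): G3/D5 P5 -> A3/E5 P5 similar
  -> R1 @ bar 4 tick 0 v(1, 2): D4/D5 P8 -> E4/E5 P8 similar
  -> R1 @ bar 6 tick 0 v(1, 2): G4/D5 P5 -> A4/E5 P5 similar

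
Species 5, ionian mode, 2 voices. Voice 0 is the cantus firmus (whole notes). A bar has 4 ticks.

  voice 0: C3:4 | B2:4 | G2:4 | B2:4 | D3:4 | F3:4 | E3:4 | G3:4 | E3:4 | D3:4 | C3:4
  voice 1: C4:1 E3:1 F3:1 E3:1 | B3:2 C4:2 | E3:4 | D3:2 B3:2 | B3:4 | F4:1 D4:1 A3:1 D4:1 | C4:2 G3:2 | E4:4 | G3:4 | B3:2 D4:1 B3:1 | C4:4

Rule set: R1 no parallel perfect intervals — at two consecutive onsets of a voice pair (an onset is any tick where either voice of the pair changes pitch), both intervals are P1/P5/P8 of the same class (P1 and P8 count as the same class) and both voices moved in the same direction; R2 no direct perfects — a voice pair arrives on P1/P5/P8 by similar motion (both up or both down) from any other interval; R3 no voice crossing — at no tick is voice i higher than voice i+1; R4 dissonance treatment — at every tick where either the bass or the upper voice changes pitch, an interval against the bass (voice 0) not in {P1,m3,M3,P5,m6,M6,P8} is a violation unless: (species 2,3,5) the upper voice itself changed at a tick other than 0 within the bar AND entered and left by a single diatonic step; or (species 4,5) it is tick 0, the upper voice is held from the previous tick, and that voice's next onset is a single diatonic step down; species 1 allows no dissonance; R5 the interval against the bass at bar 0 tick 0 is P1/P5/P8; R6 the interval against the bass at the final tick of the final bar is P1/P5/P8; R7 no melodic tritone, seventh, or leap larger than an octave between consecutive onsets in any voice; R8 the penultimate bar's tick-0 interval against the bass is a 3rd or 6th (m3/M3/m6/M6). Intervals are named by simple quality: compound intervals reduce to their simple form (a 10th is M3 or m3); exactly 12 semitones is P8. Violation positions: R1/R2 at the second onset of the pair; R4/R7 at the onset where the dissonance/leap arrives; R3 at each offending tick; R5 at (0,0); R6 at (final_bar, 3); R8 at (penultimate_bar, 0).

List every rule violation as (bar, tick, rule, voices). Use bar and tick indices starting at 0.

(1, 2, R4, (0, 1))
(5, 0, R2, (0, 1))
(5, 0, R7, (1,))

bar 0: v0=C3 v1=C4 downbeat P8
bar 1: v0=B2 v1=B3 downbeat P8
bar 2: v0=G2 v1=E3 downbeat M6
bar 3: v0=B2 v1=D3 downbeat m3
bar 4: v0=D3 v1=B3 downbeat M6
bar 5: v0=F3 v1=F4 downbeat P8
bar 6: v0=E3 v1=C4 downbeat m6
bar 7: v0=G3 v1=E4 downbeat M6
bar 8: v0=E3 v1=G3 downbeat m3
bar 9: v0=D3 v1=B3 downbeat M6
bar 10: v0=C3 v1=C4 downbeat P8
  -> R4 @ bar 1 tick 2 v(0, 1): B2/C4 m2 untreated
  -> R2 @ bar 5 tick 0 v(0, 1): D3/B3 M6 -> F3/F4 P8 similar
  -> R7 @ bar 5 tick 0 v(1,): B3->F4 leap 6st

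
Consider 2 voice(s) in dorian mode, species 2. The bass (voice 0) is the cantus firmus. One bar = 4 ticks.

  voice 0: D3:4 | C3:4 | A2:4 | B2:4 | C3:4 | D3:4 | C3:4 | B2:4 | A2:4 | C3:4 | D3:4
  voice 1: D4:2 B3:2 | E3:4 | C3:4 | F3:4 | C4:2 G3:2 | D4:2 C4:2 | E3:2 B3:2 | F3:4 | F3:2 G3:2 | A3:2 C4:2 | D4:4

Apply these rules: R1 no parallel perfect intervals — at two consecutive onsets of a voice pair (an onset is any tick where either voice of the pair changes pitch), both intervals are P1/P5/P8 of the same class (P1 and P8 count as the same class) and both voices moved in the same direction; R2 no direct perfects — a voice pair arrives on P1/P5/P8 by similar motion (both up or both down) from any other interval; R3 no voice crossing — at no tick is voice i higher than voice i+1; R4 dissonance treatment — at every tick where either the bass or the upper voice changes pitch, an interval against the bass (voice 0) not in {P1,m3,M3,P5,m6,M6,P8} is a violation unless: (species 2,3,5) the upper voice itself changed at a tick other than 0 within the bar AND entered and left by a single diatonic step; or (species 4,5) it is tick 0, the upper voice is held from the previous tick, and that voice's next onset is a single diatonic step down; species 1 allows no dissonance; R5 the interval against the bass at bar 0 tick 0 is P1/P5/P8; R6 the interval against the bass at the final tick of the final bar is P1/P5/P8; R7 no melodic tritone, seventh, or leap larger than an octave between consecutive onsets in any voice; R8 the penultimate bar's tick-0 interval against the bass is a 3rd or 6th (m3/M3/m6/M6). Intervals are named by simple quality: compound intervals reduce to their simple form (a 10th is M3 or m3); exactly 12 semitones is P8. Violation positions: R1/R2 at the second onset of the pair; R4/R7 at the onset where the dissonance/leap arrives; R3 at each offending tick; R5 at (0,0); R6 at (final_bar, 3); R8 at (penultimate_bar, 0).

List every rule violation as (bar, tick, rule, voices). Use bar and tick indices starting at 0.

(3, 0, R4, (0, 1))
(4, 0, R2, (0, 1))
(5, 0, R2, (0, 1))
(5, 2, R4, (0, 1))
(6, 2, R4, (0, 1))
(7, 0, R4, (0, 1))
(7, 0, R7, (1,))
(10, 0, R1, (0, 1))

bar 0: v0=D3 v1=D4 downbeat P8
bar 1: v0=C3 v1=E3 downbeat M3
bar 2: v0=A2 v1=C3 downbeat m3
bar 3: v0=B2 v1=F3 downbeat TT
bar 4: v0=C3 v1=C4 downbeat P8
bar 5: v0=D3 v1=D4 downbeat P8
bar 6: v0=C3 v1=E3 downbeat M3
bar 7: v0=B2 v1=F3 downbeat TT
bar 8: v0=A2 v1=F3 downbeat m6
bar 9: v0=C3 v1=A3 downbeat M6
bar 10: v0=D3 v1=D4 downbeat P8
  -> R4 @ bar 3 tick 0 v(0, 1): B2/F3 TT untreated
  -> R2 @ bar 4 tick 0 v(0, 1): B2/F3 TT -> C3/C4 P8 similar
  -> R2 @ bar 5 tick 0 v(0, 1): C3/G3 P5 -> D3/D4 P8 similar
  -> R4 @ bar 5 tick 2 v(0, 1): D3/C4 m7 untreated
  -> R4 @ bar 6 tick 2 v(0, 1): C3/B3 M7 untreated
  -> R4 @ bar 7 tick 0 v(0, 1): B2/F3 TT untreated
  -> R7 @ bar 7 tick 0 v(1,): B3->F3 leap 6st
  -> R1 @ bar 10 tick 0 v(0, 1): C3/C4 P8 -> D3/D4 P8 similar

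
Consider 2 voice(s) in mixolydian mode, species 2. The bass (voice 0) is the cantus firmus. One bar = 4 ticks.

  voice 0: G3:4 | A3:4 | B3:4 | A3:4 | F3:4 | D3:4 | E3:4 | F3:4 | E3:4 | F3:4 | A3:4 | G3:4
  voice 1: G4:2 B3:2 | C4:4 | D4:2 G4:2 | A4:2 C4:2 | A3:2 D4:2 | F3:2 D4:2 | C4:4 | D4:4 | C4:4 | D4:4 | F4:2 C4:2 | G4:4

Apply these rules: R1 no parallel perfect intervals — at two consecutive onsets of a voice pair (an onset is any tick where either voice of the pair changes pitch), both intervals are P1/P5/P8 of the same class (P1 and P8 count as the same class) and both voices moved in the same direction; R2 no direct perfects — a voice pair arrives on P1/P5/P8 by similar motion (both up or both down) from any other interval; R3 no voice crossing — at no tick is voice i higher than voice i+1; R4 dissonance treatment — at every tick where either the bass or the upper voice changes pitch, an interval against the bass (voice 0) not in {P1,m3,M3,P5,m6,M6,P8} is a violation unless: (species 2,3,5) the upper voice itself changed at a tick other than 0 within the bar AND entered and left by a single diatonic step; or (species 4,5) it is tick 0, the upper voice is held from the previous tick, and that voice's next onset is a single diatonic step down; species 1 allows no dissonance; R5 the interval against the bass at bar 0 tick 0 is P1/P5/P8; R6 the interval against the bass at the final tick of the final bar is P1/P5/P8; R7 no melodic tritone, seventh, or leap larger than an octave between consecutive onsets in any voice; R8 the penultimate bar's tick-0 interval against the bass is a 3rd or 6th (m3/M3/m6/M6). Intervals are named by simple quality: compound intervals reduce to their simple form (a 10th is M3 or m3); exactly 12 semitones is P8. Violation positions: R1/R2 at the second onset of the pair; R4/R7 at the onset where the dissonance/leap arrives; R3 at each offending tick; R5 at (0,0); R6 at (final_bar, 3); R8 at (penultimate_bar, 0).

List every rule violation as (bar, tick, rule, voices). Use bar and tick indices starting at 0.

bar 0: v0=G3 v1=G4 downbeat P8
bar 1: v0=A3 v1=C4 downbeat m3
bar 2: v0=B3 v1=D4 downbeat m3
bar 3: v0=A3 v1=A4 downbeat P8
bar 4: v0=F3 v1=A3 downbeat M3
bar 5: v0=D3 v1=F3 downbeat m3
bar 6: v0=E3 v1=C4 downbeat m6
bar 7: v0=F3 v1=D4 downbeat M6
bar 8: v0=E3 v1=C4 downbeat m6
bar 9: v0=F3 v1=D4 downbeat M6
bar 10: v0=A3 v1=F4 downbeat m6
bar 11: v0=G3 v1=G4 downbeat P8

No violations across 12 bars (G3..G3 vs G4..G4).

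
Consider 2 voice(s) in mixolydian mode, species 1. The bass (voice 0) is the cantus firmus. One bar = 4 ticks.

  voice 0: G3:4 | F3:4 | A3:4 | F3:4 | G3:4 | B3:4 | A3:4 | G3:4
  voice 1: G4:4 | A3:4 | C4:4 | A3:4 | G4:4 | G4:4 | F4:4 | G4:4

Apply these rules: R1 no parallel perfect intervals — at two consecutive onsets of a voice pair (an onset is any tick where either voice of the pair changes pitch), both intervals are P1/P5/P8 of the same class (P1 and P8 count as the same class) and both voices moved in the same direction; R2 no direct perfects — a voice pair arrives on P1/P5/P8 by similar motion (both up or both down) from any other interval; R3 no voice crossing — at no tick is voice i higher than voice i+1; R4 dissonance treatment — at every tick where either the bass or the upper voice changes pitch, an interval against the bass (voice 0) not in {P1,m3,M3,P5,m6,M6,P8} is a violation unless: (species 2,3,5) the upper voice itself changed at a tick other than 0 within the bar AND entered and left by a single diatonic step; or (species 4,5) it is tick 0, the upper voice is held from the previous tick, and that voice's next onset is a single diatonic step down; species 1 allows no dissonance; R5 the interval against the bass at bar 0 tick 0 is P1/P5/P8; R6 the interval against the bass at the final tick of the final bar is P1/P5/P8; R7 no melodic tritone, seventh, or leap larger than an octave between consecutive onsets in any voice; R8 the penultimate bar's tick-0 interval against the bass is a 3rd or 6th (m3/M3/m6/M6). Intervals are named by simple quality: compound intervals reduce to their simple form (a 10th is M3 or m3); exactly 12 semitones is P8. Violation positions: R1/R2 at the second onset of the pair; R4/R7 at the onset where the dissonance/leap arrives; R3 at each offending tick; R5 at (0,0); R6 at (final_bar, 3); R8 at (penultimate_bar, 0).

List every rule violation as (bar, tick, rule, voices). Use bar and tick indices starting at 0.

(1, 0, R7, (1,))
(4, 0, R2, (0, 1))
(4, 0, R7, (1,))

bar 0: v0=G3 v1=G4 downbeat P8
bar 1: v0=F3 v1=A3 downbeat M3
bar 2: v0=A3 v1=C4 downbeat m3
bar 3: v0=F3 v1=A3 downbeat M3
bar 4: v0=G3 v1=G4 downbeat P8
bar 5: v0=B3 v1=G4 downbeat m6
bar 6: v0=A3 v1=F4 downbeat m6
bar 7: v0=G3 v1=G4 downbeat P8
  -> R7 @ bar 1 tick 0 v(1,): G4->A3 leap 10st
  -> R2 @ bar 4 tick 0 v(0, 1): F3/A3 M3 -> G3/G4 P8 similar
  -> R7 @ bar 4 tick 0 v(1,): A3->G4 leap 10st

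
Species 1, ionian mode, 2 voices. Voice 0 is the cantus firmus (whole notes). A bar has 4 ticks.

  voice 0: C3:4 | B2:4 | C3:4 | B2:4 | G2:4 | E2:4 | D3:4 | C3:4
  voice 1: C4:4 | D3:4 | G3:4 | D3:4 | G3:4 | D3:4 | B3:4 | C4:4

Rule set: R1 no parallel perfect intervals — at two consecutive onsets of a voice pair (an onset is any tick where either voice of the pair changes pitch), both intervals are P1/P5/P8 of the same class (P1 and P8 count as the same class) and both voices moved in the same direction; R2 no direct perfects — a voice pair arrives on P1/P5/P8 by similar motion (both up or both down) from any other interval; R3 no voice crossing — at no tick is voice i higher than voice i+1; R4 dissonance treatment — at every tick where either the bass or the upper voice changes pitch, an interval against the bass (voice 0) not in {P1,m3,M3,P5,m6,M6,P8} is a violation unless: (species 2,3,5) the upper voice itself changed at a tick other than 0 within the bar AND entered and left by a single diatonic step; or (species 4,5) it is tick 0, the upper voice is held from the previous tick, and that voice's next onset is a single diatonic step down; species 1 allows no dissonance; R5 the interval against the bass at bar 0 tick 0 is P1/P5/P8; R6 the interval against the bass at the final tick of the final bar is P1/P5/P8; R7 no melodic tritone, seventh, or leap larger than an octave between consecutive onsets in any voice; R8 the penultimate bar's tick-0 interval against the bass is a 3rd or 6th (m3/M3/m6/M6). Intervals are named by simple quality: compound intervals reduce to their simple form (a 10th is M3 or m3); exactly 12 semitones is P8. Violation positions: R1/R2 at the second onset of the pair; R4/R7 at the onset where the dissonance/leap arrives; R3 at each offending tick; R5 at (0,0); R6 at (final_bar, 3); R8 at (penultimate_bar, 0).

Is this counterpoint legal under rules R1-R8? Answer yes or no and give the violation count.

No (4 violations)

bar 0: v0=C3 v1=C4 (P8)
bar 1: v0=B2 v1=D3 (m3)
bar 2: v0=C3 v1=G3 (P5)
bar 3: v0=B2 v1=D3 (m3)
bar 4: v0=G2 v1=G3 (P8)
bar 5: v0=E2 v1=D3 (m7)
bar 6: v0=D3 v1=B3 (M6)
bar 7: v0=C3 v1=C4 (P8)
  R7 @ bar1.0: C4->D3 leap 10st
  R2 @ bar2.0: B2/D3 m3 -> C3/G3 P5 similar
  R4 @ bar5.0: E2/D3 m7 untreated
  R7 @ bar6.0: E2->D3 leap 10st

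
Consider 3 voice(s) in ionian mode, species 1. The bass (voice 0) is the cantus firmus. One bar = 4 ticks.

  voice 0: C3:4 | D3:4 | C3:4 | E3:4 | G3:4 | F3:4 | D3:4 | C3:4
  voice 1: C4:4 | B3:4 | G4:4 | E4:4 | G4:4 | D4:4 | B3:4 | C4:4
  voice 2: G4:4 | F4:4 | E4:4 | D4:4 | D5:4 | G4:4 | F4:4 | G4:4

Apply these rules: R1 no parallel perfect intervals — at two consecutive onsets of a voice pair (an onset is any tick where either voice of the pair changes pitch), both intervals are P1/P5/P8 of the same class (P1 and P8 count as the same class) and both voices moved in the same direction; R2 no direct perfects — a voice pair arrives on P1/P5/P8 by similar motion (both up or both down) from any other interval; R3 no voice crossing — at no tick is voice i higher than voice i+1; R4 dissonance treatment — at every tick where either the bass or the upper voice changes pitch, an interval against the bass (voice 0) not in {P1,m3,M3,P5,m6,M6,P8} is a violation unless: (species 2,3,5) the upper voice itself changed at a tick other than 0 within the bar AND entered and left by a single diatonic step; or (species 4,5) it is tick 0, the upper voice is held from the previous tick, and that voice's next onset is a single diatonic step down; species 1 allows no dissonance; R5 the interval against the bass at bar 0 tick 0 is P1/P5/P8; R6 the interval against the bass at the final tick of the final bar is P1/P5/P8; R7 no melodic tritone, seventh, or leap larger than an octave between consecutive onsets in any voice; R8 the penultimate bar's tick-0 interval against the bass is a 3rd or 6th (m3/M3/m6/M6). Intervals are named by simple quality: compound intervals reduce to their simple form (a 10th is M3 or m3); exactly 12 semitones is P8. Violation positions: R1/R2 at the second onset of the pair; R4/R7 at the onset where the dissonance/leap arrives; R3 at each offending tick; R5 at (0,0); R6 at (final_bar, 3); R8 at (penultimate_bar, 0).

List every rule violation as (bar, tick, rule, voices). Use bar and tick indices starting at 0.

(2, 0, R3, (1, 2))
(2, 1, R3, (1, 2))
(2, 2, R3, (1, 2))
(2, 3, R3, (1, 2))
(3, 0, R3, (1, 2))
(3, 0, R4, (0, 2))
(3, 1, R3, (1, 2))
(3, 2, R3, (1, 2))
(3, 3, R3, (1, 2))
(4, 0, R1, (0, 1))
(4, 0, R2, (0, 2))
(4, 0, R2, (1, 2))
(5, 0, R4, (0, 2))
(7, 0, R2, (1, 2))

bar 0: v0=C3 v1=C4 v2=G4 downbeat P5
bar 1: v0=D3 v1=B3 v2=F4 downbeat m3
bar 2: v0=C3 v1=G4 v2=E4 downbeat M3
bar 3: v0=E3 v1=E4 v2=D4 downbeat m7
bar 4: v0=G3 v1=G4 v2=D5 downbeat P5
bar 5: v0=F3 v1=D4 v2=G4 downbeat M2
bar 6: v0=D3 v1=B3 v2=F4 downbeat m3
bar 7: v0=C3 v1=C4 v2=G4 downbeat P5
  -> R3 @ bar 2 tick 0 v(1, 2): G4 above E4
  -> R3 @ bar 2 tick 1 v(1, 2): G4 above E4
  -> R3 @ bar 2 tick 2 v(1, 2): G4 above E4
  -> R3 @ bar 2 tick 3 v(1, 2): G4 above E4
  -> R3 @ bar 3 tick 0 v(1, 2): E4 above D4
  -> R4 @ bar 3 tick 0 v(0, 2): E3/D4 m7 untreated
  -> R3 @ bar 3 tick 1 v(1, 2): E4 above D4
  -> R3 @ bar 3 tick 2 v(1, 2): E4 above D4
  -> R3 @ bar 3 tick 3 v(1, 2): E4 above D4
  -> R1 @ bar 4 tick 0 v(0, 1): E3/E4 P8 -> G3/G4 P8 similar
  -> R2 @ bar 4 tick 0 v(0, 2): E3/D4 m7 -> G3/D5 P5 similar
  -> R2 @ bar 4 tick 0 v(1, 2): E4/D4 M2 -> G4/D5 P5 similar
  -> R4 @ bar 5 tick 0 v(0, 2): F3/G4 M2 untreated
  -> R2 @ bar 7 tick 0 v(1, 2): B3/F4 TT -> C4/G4 P5 similar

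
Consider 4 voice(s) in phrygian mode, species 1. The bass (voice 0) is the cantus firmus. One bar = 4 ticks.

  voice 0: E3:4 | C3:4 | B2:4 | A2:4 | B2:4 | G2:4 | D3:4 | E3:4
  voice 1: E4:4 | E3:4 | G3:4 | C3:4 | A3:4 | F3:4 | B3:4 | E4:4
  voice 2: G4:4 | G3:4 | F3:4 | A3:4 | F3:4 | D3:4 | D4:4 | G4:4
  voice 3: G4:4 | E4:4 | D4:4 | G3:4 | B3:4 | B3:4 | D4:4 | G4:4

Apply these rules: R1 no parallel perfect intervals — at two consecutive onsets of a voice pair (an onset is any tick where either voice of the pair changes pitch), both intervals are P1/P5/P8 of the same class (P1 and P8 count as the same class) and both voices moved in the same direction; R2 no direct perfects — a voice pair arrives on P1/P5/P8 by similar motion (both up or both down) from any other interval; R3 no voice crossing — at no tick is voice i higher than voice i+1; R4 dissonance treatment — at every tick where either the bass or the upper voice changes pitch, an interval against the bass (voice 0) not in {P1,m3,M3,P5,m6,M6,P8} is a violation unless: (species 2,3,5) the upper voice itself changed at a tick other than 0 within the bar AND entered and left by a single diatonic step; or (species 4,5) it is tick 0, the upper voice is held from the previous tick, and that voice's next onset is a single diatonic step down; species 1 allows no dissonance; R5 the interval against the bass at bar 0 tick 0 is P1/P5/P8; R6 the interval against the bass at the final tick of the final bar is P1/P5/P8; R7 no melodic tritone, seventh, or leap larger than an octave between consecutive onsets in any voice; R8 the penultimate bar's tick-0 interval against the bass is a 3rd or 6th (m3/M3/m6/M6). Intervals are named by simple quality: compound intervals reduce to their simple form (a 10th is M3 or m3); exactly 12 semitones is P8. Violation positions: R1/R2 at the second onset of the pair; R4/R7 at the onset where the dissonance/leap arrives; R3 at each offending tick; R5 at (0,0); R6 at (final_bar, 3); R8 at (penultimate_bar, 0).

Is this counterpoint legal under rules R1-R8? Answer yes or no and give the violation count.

bar 0: v0=E3 v1=E4 v2=G4 v3=G4 (m3)
bar 1: v0=C3 v1=E3 v2=G3 v3=E4 (M3)
bar 2: v0=B2 v1=G3 v2=F3 v3=D4 (m3)
bar 3: v0=A2 v1=C3 v2=A3 v3=G3 (m7)
bar 4: v0=B2 v1=A3 v2=F3 v3=B3 (P8)
bar 5: v0=G2 v1=F3 v2=D3 v3=B3 (M3)
bar 6: v0=D3 v1=B3 v2=D4 v3=D4 (P8)
bar 7: v0=E3 v1=E4 v2=G4 v3=G4 (m3)
  R5 @ bar0.0: opens on m3
  R5 @ bar0.0: opens on m3
  R2 @ bar1.0: E3/G4 m3 -> C3/G3 P5 similar
  R2 @ bar1.0: E4/G4 m3 -> E3/E4 P8 similar
  R3 @ bar2.0: G3 above F3
  R4 @ bar2.0: B2/F3 TT untreated
  R3 @ bar2.1: G3 above F3
  R3 @ bar2.2: G3 above F3
  R3 @ bar2.3: G3 above F3
  R1 @ bar3.0: G3/D4 P5 -> C3/G3 P5 similar
  R3 @ bar3.0: A3 above G3
  R4 @ bar3.0: A2/G3 m7 untreated
  R3 @ bar3.1: A3 above G3
  R3 @ bar3.2: A3 above G3
  R3 @ bar3.3: A3 above G3
  R2 @ bar4.0: A2/G3 m7 -> B2/B3 P8 similar
  R3 @ bar4.0: A3 above F3
  R4 @ bar4.0: B2/A3 m7 untreated
  R4 @ bar4.0: B2/F3 TT untreated
  R3 @ bar4.1: A3 above F3
  R3 @ bar4.2: A3 above F3
  R3 @ bar4.3: A3 above F3
  R2 @ bar5.0: B2/F3 TT -> G2/D3 P5 similar
  R3 @ bar5.0: F3 above D3
  R4 @ bar5.0: G2/F3 m7 untreated
  R3 @ bar5.1: F3 above D3
  R3 @ bar5.2: F3 above D3
  R3 @ bar5.3: F3 above D3
  R2 @ bar6.0: G2/D3 P5 -> D3/D4 P8 similar
  R2 @ bar6.0: G2/B3 M3 -> D3/D4 P8 similar
  R2 @ bar6.0: D3/B3 M6 -> D4/D4 P1 similar
  R7 @ bar6.0: F3->B3 leap 6st
  R8 @ bar6.0: penult P8 not 3rd/6th
  R8 @ bar6.0: penult P8 not 3rd/6th
  R1 @ bar7.0: D4/D4 P1 -> G4/G4 P1 similar
  R2 @ bar7.0: D3/B3 M6 -> E3/E4 P8 similar
  R6 @ bar7.3: closes on m3
  R6 @ bar7.3: closes on m3

No (38 violations)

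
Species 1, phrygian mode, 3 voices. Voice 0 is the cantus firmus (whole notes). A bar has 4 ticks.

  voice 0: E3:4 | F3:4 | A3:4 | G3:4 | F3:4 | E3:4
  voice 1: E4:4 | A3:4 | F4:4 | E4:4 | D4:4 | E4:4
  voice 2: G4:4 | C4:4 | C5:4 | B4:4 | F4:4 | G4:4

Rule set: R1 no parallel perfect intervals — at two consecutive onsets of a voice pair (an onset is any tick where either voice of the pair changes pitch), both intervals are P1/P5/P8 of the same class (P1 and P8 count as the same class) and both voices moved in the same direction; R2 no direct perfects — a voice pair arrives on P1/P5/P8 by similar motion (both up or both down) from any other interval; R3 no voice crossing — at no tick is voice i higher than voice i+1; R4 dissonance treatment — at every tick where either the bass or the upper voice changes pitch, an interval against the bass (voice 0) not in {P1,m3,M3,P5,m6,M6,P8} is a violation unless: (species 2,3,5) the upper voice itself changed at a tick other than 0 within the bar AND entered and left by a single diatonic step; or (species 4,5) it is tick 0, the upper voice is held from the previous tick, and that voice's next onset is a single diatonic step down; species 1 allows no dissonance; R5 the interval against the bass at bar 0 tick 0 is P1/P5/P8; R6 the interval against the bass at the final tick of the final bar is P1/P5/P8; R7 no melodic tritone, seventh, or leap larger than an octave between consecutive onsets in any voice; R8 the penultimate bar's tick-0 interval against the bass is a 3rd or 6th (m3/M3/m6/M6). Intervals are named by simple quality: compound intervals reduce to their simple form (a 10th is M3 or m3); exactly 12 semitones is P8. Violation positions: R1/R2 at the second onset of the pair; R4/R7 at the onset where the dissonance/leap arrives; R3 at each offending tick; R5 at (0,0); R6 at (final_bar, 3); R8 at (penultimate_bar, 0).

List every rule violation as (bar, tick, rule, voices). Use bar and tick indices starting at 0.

(0, 0, R5, (0, 2))
(2, 0, R2, (1, 2))
(3, 0, R1, (1, 2))
(4, 0, R2, (0, 2))
(4, 0, R7, (2,))
(4, 0, R8, (0, 2))
(5, 3, R6, (0, 2))

bar 0: v0=E3 v1=E4 v2=G4 downbeat m3
bar 1: v0=F3 v1=A3 v2=C4 downbeat P5
bar 2: v0=A3 v1=F4 v2=C5 downbeat m3
bar 3: v0=G3 v1=E4 v2=B4 downbeat M3
bar 4: v0=F3 v1=D4 v2=F4 downbeat P8
bar 5: v0=E3 v1=E4 v2=G4 downbeat m3
  -> R5 @ bar 0 tick 0 v(0, 2): opens on m3
  -> R2 @ bar 2 tick 0 v(1, 2): A3/C4 m3 -> F4/C5 P5 similar
  -> R1 @ bar 3 tick 0 v(1, 2): F4/C5 P5 -> E4/B4 P5 similar
  -> R2 @ bar 4 tick 0 v(0, 2): G3/B4 M3 -> F3/F4 P8 similar
  -> R7 @ bar 4 tick 0 v(2,): B4->F4 leap 6st
  -> R8 @ bar 4 tick 0 v(0, 2): penult P8 not 3rd/6th
  -> R6 @ bar 5 tick 3 v(0, 2): closes on m3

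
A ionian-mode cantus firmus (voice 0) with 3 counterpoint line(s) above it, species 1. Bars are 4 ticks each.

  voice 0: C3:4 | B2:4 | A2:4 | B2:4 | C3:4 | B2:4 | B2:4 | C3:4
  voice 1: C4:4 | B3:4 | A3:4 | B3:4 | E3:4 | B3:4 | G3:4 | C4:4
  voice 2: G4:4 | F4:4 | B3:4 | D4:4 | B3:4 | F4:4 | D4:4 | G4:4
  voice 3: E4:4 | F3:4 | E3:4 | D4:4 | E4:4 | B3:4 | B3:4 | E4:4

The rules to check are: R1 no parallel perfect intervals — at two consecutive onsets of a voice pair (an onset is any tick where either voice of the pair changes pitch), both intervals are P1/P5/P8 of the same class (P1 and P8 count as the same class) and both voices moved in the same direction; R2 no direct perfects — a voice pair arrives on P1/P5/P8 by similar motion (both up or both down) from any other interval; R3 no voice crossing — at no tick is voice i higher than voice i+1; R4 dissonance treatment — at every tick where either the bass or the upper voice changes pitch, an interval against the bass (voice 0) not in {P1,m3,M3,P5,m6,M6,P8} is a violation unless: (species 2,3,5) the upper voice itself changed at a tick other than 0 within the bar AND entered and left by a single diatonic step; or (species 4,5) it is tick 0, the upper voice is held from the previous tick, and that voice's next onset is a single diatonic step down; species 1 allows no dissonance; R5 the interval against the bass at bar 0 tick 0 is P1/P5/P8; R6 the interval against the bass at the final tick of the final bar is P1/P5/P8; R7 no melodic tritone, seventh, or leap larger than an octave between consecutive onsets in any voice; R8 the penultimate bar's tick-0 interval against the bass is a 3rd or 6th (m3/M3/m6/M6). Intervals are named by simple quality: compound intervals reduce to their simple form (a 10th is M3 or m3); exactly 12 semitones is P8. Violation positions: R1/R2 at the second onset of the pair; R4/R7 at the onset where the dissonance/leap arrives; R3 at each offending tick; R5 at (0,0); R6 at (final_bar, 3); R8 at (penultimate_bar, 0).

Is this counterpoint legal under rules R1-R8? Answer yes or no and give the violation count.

bar 0: v0=C3 v1=C4 v2=G4 v3=E4 (M3)
bar 1: v0=B2 v1=B3 v2=F4 v3=F3 (TT)
bar 2: v0=A2 v1=A3 v2=B3 v3=E3 (P5)
bar 3: v0=B2 v1=B3 v2=D4 v3=D4 (m3)
bar 4: v0=C3 v1=E3 v2=B3 v3=E4 (M3)
bar 5: v0=B2 v1=B3 v2=F4 v3=B3 (P8)
bar 6: v0=B2 v1=G3 v2=D4 v3=B3 (P8)
bar 7: v0=C3 v1=C4 v2=G4 v3=E4 (M3)
  R3 @ bar0.0: G4 above E4
  R5 @ bar0.0: opens on M3
  R3 @ bar0.1: G4 above E4
  R3 @ bar0.2: G4 above E4
  R3 @ bar0.3: G4 above E4
  R1 @ bar1.0: C3/C4 P8 -> B2/B3 P8 similar
  R2 @ bar1.0: G4/E4 m3 -> F4/F3 P8 similar
  R3 @ bar1.0: F4 above F3
  R4 @ bar1.0: B2/F4 TT untreated
  R4 @ bar1.0: B2/F3 TT untreated
  R7 @ bar1.0: E4->F3 leap 11st
  R3 @ bar1.1: F4 above F3
  R3 @ bar1.2: F4 above F3
  R3 @ bar1.3: F4 above F3
  R1 @ bar2.0: B2/B3 P8 -> A2/A3 P8 similar
  R2 @ bar2.0: B2/F3 TT -> A2/E3 P5 similar
  R2 @ bar2.0: F4/F3 P8 -> B3/E3 P5 similar
  R3 @ bar2.0: B3 above E3
  R4 @ bar2.0: A2/B3 M2 untreated
  R7 @ bar2.0: F4->B3 leap 6st
  R3 @ bar2.1: B3 above E3
  R3 @ bar2.2: B3 above E3
  R3 @ bar2.3: B3 above E3
  R1 @ bar3.0: A2/A3 P8 -> B2/B3 P8 similar
  R2 @ bar3.0: B3/E3 P5 -> D4/D4 P1 similar
  R7 @ bar3.0: E3->D4 leap 10st
  R2 @ bar4.0: B3/D4 m3 -> E3/B3 P5 similar
  R4 @ bar4.0: C3/B3 M7 untreated
  R2 @ bar5.0: C3/E4 M3 -> B2/B3 P8 similar
  R3 @ bar5.0: F4 above B3
  R4 @ bar5.0: B2/F4 TT untreated
  R7 @ bar5.0: B3->F4 leap 6st
  R3 @ bar5.1: F4 above B3
  R3 @ bar5.2: F4 above B3
  R3 @ bar5.3: F4 above B3
  R2 @ bar6.0: B3/F4 TT -> G3/D4 P5 similar
  R3 @ bar6.0: D4 above B3
  R8 @ bar6.0: penult P8 not 3rd/6th
  R3 @ bar6.1: D4 above B3
  R3 @ bar6.2: D4 above B3
  R3 @ bar6.3: D4 above B3
  R1 @ bar7.0: G3/D4 P5 -> C4/G4 P5 similar
  R2 @ bar7.0: B2/G3 m6 -> C3/C4 P8 similar
  R2 @ bar7.0: B2/D4 m3 -> C3/G4 P5 similar
  R3 @ bar7.0: G4 above E4
  R3 @ bar7.1: G4 above E4
  R3 @ bar7.2: G4 above E4
  R3 @ bar7.3: G4 above E4
  R6 @ bar7.3: closes on M3

No (49 violations)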